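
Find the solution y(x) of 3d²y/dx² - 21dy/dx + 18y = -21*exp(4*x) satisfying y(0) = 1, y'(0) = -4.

y = -17*exp(6*x)/10 + 7*exp(4*x)/6 + 23*exp(x)/15

Divide through by 3: y'' - 7y' + 6y = -7*exp(4*x).
Characteristic equation r² - 7r + 6 = 0 factors as (r - 6)(r - 1) = 0, so r = 6, 1.
Hence y_h = C1*exp(6*x) + C2*exp(x).
Try y_p = A*exp(4*x). Substituting into the equation and dividing by exp(4*x) gives A = 7/6, so y_p = 7*exp(4*x)/6.
General solution: y = 7*exp(4*x)/6 + C1*exp(6*x) + C2*exp(x).
Apply the initial conditions: y(0) = 7/6 + C1 + C2 = 1 and y'(0) = 14/3 + C2 + 6*C1 = -4. Solving gives C1 = -17/10, C2 = 23/15.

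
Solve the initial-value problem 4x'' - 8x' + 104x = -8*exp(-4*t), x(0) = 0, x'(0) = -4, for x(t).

Divide through by 4: x'' - 2x' + 26x = -2*exp(-4*t).
Characteristic equation r² - 2r + 26 = 0 has discriminant (-2)² - 4·(26) = -100 < 0, so r = 1 ± 5i.
Hence x_h = C1*cos(5*t)*exp(t) + C2*exp(t)*sin(5*t).
Try x_p = A*exp(-4*t). Substituting into the equation and dividing by exp(-4*t) gives A = -1/25, so x_p = -exp(-4*t)/25.
General solution: x = -exp(-4*t)/25 + C1*cos(5*t)*exp(t) + C2*exp(t)*sin(5*t).
Apply the initial conditions: x(0) = -1/25 + C1 = 0 and x'(0) = 4/25 + C1 + 5*C2 = -4. Solving gives C1 = 1/25, C2 = -21/25.

x = -exp(-4*t)/25 - 21*exp(t)*sin(5*t)/25 + cos(5*t)*exp(t)/25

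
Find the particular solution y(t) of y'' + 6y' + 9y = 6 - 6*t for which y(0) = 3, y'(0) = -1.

Characteristic equation r² + 6r + 9 = 0 has discriminant (6)² - 4·(9) = 0, so r = -3 is a repeated root.
Hence y_h = (C1 + C2*t)*exp(-3*t).
For the particular solution try y_p = A0 + A1*t. Substituting and matching coefficients of each power of t gives A0 = 10/9, A1 = -2/3, so y_p = 10/9 - 2*t/3.
General solution: y = 10/9 - 2*t/3 + C1*exp(-3*t) + C2*t*exp(-3*t).
Apply the initial conditions: y(0) = 10/9 + C1 = 3 and y'(0) = -2/3 + C2 - 3*C1 = -1. Solving gives C1 = 17/9, C2 = 16/3.

y = 10/9 - 2*t/3 + 17*exp(-3*t)/9 + 16*t*exp(-3*t)/3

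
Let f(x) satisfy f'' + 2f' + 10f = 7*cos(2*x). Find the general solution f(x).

Characteristic equation r² + 2r + 10 = 0 has discriminant (2)² - 4·(10) = -36 < 0, so r = -1 ± 3i.
Hence f_h = C1*cos(3*x)*exp(-x) + C2*exp(-x)*sin(3*x).
Try f_p = A*cos(2*x) + B*sin(2*x). Substituting and equating the coefficients of cos(2x) and sin(2x) gives A = 21/26, B = 7/13, so f_p = 7*sin(2*x)/13 + 21*cos(2*x)/26.

f = 7*sin(2*x)/13 + 21*cos(2*x)/26 + C1*cos(3*x)*exp(-x) + C2*exp(-x)*sin(3*x)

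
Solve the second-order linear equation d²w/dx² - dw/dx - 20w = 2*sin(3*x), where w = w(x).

w = -29*sin(3*x)/425 + 3*cos(3*x)/425 + C1*exp(5*x) + C2*exp(-4*x)

Characteristic equation r² - r - 20 = 0 factors as (r - 5)(r + 4) = 0, so r = 5, -4.
Hence w_h = C1*exp(5*x) + C2*exp(-4*x).
Try w_p = A*cos(3*x) + B*sin(3*x). Substituting and equating the coefficients of cos(3x) and sin(3x) gives A = 3/425, B = -29/425, so w_p = -29*sin(3*x)/425 + 3*cos(3*x)/425.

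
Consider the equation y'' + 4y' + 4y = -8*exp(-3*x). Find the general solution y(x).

y = -8*exp(-3*x) + C1*exp(-2*x) + C2*x*exp(-2*x)

Characteristic equation r² + 4r + 4 = 0 has discriminant (4)² - 4·(4) = 0, so r = -2 is a repeated root.
Hence y_h = (C1 + C2*x)*exp(-2*x).
Try y_p = A*exp(-3*x). Substituting into the equation and dividing by exp(-3*x) gives A = -8, so y_p = -8*exp(-3*x).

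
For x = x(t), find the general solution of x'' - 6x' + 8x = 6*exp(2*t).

x = C1*exp(2*t) + C2*exp(4*t) - 3*t*exp(2*t)

Characteristic equation r² - 6r + 8 = 0 factors as (r - 2)(r - 4) = 0, so r = 2, 4.
Hence x_h = C1*exp(2*t) + C2*exp(4*t).
Since exp(2*t) solves the homogeneous equation (r = 2 is a root of multiplicity 1), multiply the trial by t. Try x_p = A*t*exp(2*t). Substituting into the equation and dividing by exp(2*t) gives A = -3, so x_p = -3*t*exp(2*t).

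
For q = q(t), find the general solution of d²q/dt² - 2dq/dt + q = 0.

Characteristic equation r² - 2r + 1 = 0 has discriminant (-2)² - 4·(1) = 0, so r = 1 is a repeated root.
Hence q_h = (C1 + C2*t)*exp(t).

q = C1*exp(t) + C2*t*exp(t)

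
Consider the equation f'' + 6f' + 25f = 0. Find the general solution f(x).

Characteristic equation r² + 6r + 25 = 0 has discriminant (6)² - 4·(25) = -64 < 0, so r = -3 ± 4i.
Hence f_h = C1*cos(4*x)*exp(-3*x) + C2*exp(-3*x)*sin(4*x).

f = C1*cos(4*x)*exp(-3*x) + C2*exp(-3*x)*sin(4*x)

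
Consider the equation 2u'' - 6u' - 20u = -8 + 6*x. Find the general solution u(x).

Divide through by 2: u'' - 3u' - 10u = -4 + 3*x.
Characteristic equation r² - 3r - 10 = 0 factors as (r + 2)(r - 5) = 0, so r = -2, 5.
Hence u_h = C1*exp(-2*x) + C2*exp(5*x).
For the particular solution try u_p = A0 + A1*x. Substituting and matching coefficients of each power of x gives A0 = 49/100, A1 = -3/10, so u_p = 49/100 - 3*x/10.

u = 49/100 - 3*x/10 + C1*exp(-2*x) + C2*exp(5*x)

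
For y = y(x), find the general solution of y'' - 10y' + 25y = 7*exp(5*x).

Characteristic equation r² - 10r + 25 = 0 has discriminant (-10)² - 4·(25) = 0, so r = 5 is a repeated root.
Hence y_h = (C1 + C2*x)*exp(5*x).
Since exp(5*x) solves the homogeneous equation (r = 5 is a root of multiplicity 2), multiply the trial by x^2. Try y_p = A*x^2*exp(5*x). Substituting into the equation and dividing by exp(5*x) gives A = 7/2, so y_p = 7*x^2*exp(5*x)/2.

y = C1*exp(5*x) + 7*x**2*exp(5*x)/2 + C2*x*exp(5*x)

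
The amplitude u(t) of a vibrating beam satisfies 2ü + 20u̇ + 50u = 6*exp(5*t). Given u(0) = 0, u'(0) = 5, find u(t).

u = -3*exp(-5*t)/100 + 3*exp(5*t)/100 + 47*t*exp(-5*t)/10

Divide through by 2: u'' + 10u' + 25u = 3*exp(5*t).
Characteristic equation r² + 10r + 25 = 0 has discriminant (10)² - 4·(25) = 0, so r = -5 is a repeated root.
Hence u_h = (C1 + C2*t)*exp(-5*t).
Try u_p = A*exp(5*t). Substituting into the equation and dividing by exp(5*t) gives A = 3/100, so u_p = 3*exp(5*t)/100.
General solution: u = 3*exp(5*t)/100 + C1*exp(-5*t) + C2*t*exp(-5*t).
Apply the initial conditions: u(0) = 3/100 + C1 = 0 and u'(0) = 3/20 + C2 - 5*C1 = 5. Solving gives C1 = -3/100, C2 = 47/10.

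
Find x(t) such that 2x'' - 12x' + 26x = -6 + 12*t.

x = -3/169 + 6*t/13 + C1*cos(2*t)*exp(3*t) + C2*exp(3*t)*sin(2*t)

Divide through by 2: x'' - 6x' + 13x = -3 + 6*t.
Characteristic equation r² - 6r + 13 = 0 has discriminant (-6)² - 4·(13) = -16 < 0, so r = 3 ± 2i.
Hence x_h = C1*cos(2*t)*exp(3*t) + C2*exp(3*t)*sin(2*t).
For the particular solution try x_p = A0 + A1*t. Substituting and matching coefficients of each power of t gives A0 = -3/169, A1 = 6/13, so x_p = -3/169 + 6*t/13.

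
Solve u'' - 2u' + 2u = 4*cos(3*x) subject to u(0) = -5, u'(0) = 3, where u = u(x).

Characteristic equation r² - 2r + 2 = 0 has discriminant (-2)² - 4·(2) = -4 < 0, so r = 1 ± i.
Hence u_h = C1*cos(x)*exp(x) + C2*exp(x)*sin(x).
Try u_p = A*cos(3*x) + B*sin(3*x). Substituting and equating the coefficients of cos(3x) and sin(3x) gives A = -28/85, B = -24/85, so u_p = -28*cos(3*x)/85 - 24*sin(3*x)/85.
General solution: u = -28*cos(3*x)/85 - 24*sin(3*x)/85 + C1*cos(x)*exp(x) + C2*exp(x)*sin(x).
Apply the initial conditions: u(0) = -28/85 + C1 = -5 and u'(0) = -72/85 + C1 + C2 = 3. Solving gives C1 = -397/85, C2 = 724/85.

u = -28*cos(3*x)/85 - 24*sin(3*x)/85 - 397*cos(x)*exp(x)/85 + 724*exp(x)*sin(x)/85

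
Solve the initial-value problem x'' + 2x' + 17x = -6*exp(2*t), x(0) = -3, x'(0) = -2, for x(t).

Characteristic equation r² + 2r + 17 = 0 has discriminant (2)² - 4·(17) = -64 < 0, so r = -1 ± 4i.
Hence x_h = C1*cos(4*t)*exp(-t) + C2*exp(-t)*sin(4*t).
Try x_p = A*exp(2*t). Substituting into the equation and dividing by exp(2*t) gives A = -6/25, so x_p = -6*exp(2*t)/25.
General solution: x = -6*exp(2*t)/25 + C1*cos(4*t)*exp(-t) + C2*exp(-t)*sin(4*t).
Apply the initial conditions: x(0) = -6/25 + C1 = -3 and x'(0) = -12/25 - C1 + 4*C2 = -2. Solving gives C1 = -69/25, C2 = -107/100.

x = -6*exp(2*t)/25 - 107*exp(-t)*sin(4*t)/100 - 69*cos(4*t)*exp(-t)/25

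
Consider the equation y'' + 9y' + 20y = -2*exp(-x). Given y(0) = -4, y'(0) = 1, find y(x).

Characteristic equation r² + 9r + 20 = 0 factors as (r + 5)(r + 4) = 0, so r = -5, -4.
Hence y_h = C1*exp(-5*x) + C2*exp(-4*x).
Try y_p = A*exp(-x). Substituting into the equation and dividing by exp(-x) gives A = -1/6, so y_p = -exp(-x)/6.
General solution: y = -exp(-x)/6 + C1*exp(-5*x) + C2*exp(-4*x).
Apply the initial conditions: y(0) = -1/6 + C1 + C2 = -4 and y'(0) = 1/6 - 5*C1 - 4*C2 = 1. Solving gives C1 = 29/2, C2 = -55/3.

y = -55*exp(-4*x)/3 - exp(-x)/6 + 29*exp(-5*x)/2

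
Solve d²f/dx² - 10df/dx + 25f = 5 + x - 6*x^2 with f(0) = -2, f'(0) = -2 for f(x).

f = 99/625 - 1349*exp(5*x)/625 - 19*x/125 - 6*x**2/25 + 1118*x*exp(5*x)/125

Characteristic equation r² - 10r + 25 = 0 has discriminant (-10)² - 4·(25) = 0, so r = 5 is a repeated root.
Hence f_h = (C1 + C2*x)*exp(5*x).
For the particular solution try f_p = A0 + A1*x + A2*x^2. Substituting and matching coefficients of each power of x gives A0 = 99/625, A1 = -19/125, A2 = -6/25, so f_p = 99/625 - 19*x/125 - 6*x^2/25.
General solution: f = 99/625 - 19*x/125 - 6*x^2/25 + C1*exp(5*x) + C2*x*exp(5*x).
Apply the initial conditions: f(0) = 99/625 + C1 = -2 and f'(0) = -19/125 + C2 + 5*C1 = -2. Solving gives C1 = -1349/625, C2 = 1118/125.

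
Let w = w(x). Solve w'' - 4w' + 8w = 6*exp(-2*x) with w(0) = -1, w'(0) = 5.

Characteristic equation r² - 4r + 8 = 0 has discriminant (-4)² - 4·(8) = -16 < 0, so r = 2 ± 2i.
Hence w_h = C1*cos(2*x)*exp(2*x) + C2*exp(2*x)*sin(2*x).
Try w_p = A*exp(-2*x). Substituting into the equation and dividing by exp(-2*x) gives A = 3/10, so w_p = 3*exp(-2*x)/10.
General solution: w = 3*exp(-2*x)/10 + C1*cos(2*x)*exp(2*x) + C2*exp(2*x)*sin(2*x).
Apply the initial conditions: w(0) = 3/10 + C1 = -1 and w'(0) = -3/5 + 2*C1 + 2*C2 = 5. Solving gives C1 = -13/10, C2 = 41/10.

w = 3*exp(-2*x)/10 - 13*cos(2*x)*exp(2*x)/10 + 41*exp(2*x)*sin(2*x)/10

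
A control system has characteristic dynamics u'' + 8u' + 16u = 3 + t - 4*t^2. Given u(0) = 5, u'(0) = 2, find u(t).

Characteristic equation r² + 8r + 16 = 0 has discriminant (8)² - 4·(16) = 0, so r = -4 is a repeated root.
Hence u_h = (C1 + C2*t)*exp(-4*t).
For the particular solution try u_p = A0 + A1*t + A2*t^2. Substituting and matching coefficients of each power of t gives A0 = 1/16, A1 = 5/16, A2 = -1/4, so u_p = 1/16 - t^2/4 + 5*t/16.
General solution: u = 1/16 - t^2/4 + 5*t/16 + C1*exp(-4*t) + C2*t*exp(-4*t).
Apply the initial conditions: u(0) = 1/16 + C1 = 5 and u'(0) = 5/16 + C2 - 4*C1 = 2. Solving gives C1 = 79/16, C2 = 343/16.

u = 1/16 - t**2/4 + 5*t/16 + 79*exp(-4*t)/16 + 343*t*exp(-4*t)/16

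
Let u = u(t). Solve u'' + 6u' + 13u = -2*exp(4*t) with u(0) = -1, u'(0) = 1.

u = -2*exp(4*t)/53 - 51*cos(2*t)*exp(-3*t)/53 - 46*exp(-3*t)*sin(2*t)/53

Characteristic equation r² + 6r + 13 = 0 has discriminant (6)² - 4·(13) = -16 < 0, so r = -3 ± 2i.
Hence u_h = C1*cos(2*t)*exp(-3*t) + C2*exp(-3*t)*sin(2*t).
Try u_p = A*exp(4*t). Substituting into the equation and dividing by exp(4*t) gives A = -2/53, so u_p = -2*exp(4*t)/53.
General solution: u = -2*exp(4*t)/53 + C1*cos(2*t)*exp(-3*t) + C2*exp(-3*t)*sin(2*t).
Apply the initial conditions: u(0) = -2/53 + C1 = -1 and u'(0) = -8/53 - 3*C1 + 2*C2 = 1. Solving gives C1 = -51/53, C2 = -46/53.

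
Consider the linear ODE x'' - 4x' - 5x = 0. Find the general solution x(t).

x = C1*exp(5*t) + C2*exp(-t)

Characteristic equation r² - 4r - 5 = 0 factors as (r - 5)(r + 1) = 0, so r = 5, -1.
Hence x_h = C1*exp(5*t) + C2*exp(-t).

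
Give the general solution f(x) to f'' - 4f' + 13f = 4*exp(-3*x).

Characteristic equation r² - 4r + 13 = 0 has discriminant (-4)² - 4·(13) = -36 < 0, so r = 2 ± 3i.
Hence f_h = C1*cos(3*x)*exp(2*x) + C2*exp(2*x)*sin(3*x).
Try f_p = A*exp(-3*x). Substituting into the equation and dividing by exp(-3*x) gives A = 2/17, so f_p = 2*exp(-3*x)/17.

f = 2*exp(-3*x)/17 + C1*cos(3*x)*exp(2*x) + C2*exp(2*x)*sin(3*x)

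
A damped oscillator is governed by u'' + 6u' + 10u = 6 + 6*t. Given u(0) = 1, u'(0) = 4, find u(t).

u = 6/25 + 3*t/5 + 19*cos(t)*exp(-3*t)/25 + 142*exp(-3*t)*sin(t)/25

Characteristic equation r² + 6r + 10 = 0 has discriminant (6)² - 4·(10) = -4 < 0, so r = -3 ± i.
Hence u_h = C1*cos(t)*exp(-3*t) + C2*exp(-3*t)*sin(t).
For the particular solution try u_p = A0 + A1*t. Substituting and matching coefficients of each power of t gives A0 = 6/25, A1 = 3/5, so u_p = 6/25 + 3*t/5.
General solution: u = 6/25 + 3*t/5 + C1*cos(t)*exp(-3*t) + C2*exp(-3*t)*sin(t).
Apply the initial conditions: u(0) = 6/25 + C1 = 1 and u'(0) = 3/5 + C2 - 3*C1 = 4. Solving gives C1 = 19/25, C2 = 142/25.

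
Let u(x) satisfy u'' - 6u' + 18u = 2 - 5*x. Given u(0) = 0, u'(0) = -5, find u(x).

Characteristic equation r² - 6r + 18 = 0 has discriminant (-6)² - 4·(18) = -36 < 0, so r = 3 ± 3i.
Hence u_h = C1*cos(3*x)*exp(3*x) + C2*exp(3*x)*sin(3*x).
For the particular solution try u_p = A0 + A1*x. Substituting and matching coefficients of each power of x gives A0 = 1/54, A1 = -5/18, so u_p = 1/54 - 5*x/18.
General solution: u = 1/54 - 5*x/18 + C1*cos(3*x)*exp(3*x) + C2*exp(3*x)*sin(3*x).
Apply the initial conditions: u(0) = 1/54 + C1 = 0 and u'(0) = -5/18 + 3*C1 + 3*C2 = -5. Solving gives C1 = -1/54, C2 = -14/9.

u = 1/54 - 5*x/18 - 14*exp(3*x)*sin(3*x)/9 - cos(3*x)*exp(3*x)/54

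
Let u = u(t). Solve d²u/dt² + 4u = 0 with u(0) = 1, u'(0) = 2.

u = cos(2*t) + sin(2*t)

Characteristic equation r² + 4 = 0 has discriminant (0)² - 4·(4) = -16 < 0, so r = ± 2i.
Hence u_h = C1*cos(2*t) + C2*sin(2*t).
Apply the initial conditions: u(0) = C1 = 1 and u'(0) = 2*C2 = 2. Solving gives C1 = 1, C2 = 1.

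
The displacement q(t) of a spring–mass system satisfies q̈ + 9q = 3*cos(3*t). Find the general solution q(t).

Characteristic equation r² + 9 = 0 has discriminant (0)² - 4·(9) = -36 < 0, so r = ± 3i.
Hence q_h = C1*cos(3*t) + C2*sin(3*t).
Since ±3i are characteristic roots, multiply the trial by t. Try q_p = t*(A*cos(3*t) + B*sin(3*t)). Substituting and equating the coefficients of cos(3t) and sin(3t) gives A = 0, B = 1/2, so q_p = t*sin(3*t)/2.

q = C1*cos(3*t) + C2*sin(3*t) + t*sin(3*t)/2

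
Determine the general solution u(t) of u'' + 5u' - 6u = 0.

u = C1*exp(-6*t) + C2*exp(t)

Characteristic equation r² + 5r - 6 = 0 factors as (r + 6)(r - 1) = 0, so r = -6, 1.
Hence u_h = C1*exp(-6*t) + C2*exp(t).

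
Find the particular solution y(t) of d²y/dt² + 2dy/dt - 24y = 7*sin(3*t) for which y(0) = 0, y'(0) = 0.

y = -77*sin(3*t)/375 - 14*cos(3*t)/375 - 7*exp(-6*t)/150 + 21*exp(4*t)/250

Characteristic equation r² + 2r - 24 = 0 factors as (r - 4)(r + 6) = 0, so r = 4, -6.
Hence y_h = C1*exp(4*t) + C2*exp(-6*t).
Try y_p = A*cos(3*t) + B*sin(3*t). Substituting and equating the coefficients of cos(3t) and sin(3t) gives A = -14/375, B = -77/375, so y_p = -77*sin(3*t)/375 - 14*cos(3*t)/375.
General solution: y = -77*sin(3*t)/375 - 14*cos(3*t)/375 + C1*exp(4*t) + C2*exp(-6*t).
Apply the initial conditions: y(0) = -14/375 + C1 + C2 = 0 and y'(0) = -77/125 - 6*C2 + 4*C1 = 0. Solving gives C1 = 21/250, C2 = -7/150.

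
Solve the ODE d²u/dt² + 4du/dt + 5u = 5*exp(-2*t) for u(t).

u = 5*exp(-2*t) + C1*cos(t)*exp(-2*t) + C2*exp(-2*t)*sin(t)

Characteristic equation r² + 4r + 5 = 0 has discriminant (4)² - 4·(5) = -4 < 0, so r = -2 ± i.
Hence u_h = C1*cos(t)*exp(-2*t) + C2*exp(-2*t)*sin(t).
Try u_p = A*exp(-2*t). Substituting into the equation and dividing by exp(-2*t) gives A = 5, so u_p = 5*exp(-2*t).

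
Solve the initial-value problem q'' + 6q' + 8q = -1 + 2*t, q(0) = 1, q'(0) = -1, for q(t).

Characteristic equation r² + 6r + 8 = 0 factors as (r + 2)(r + 4) = 0, so r = -2, -4.
Hence q_h = C1*exp(-2*t) + C2*exp(-4*t).
For the particular solution try q_p = A0 + A1*t. Substituting and matching coefficients of each power of t gives A0 = -5/16, A1 = 1/4, so q_p = -5/16 + t/4.
General solution: q = -5/16 + t/4 + C1*exp(-2*t) + C2*exp(-4*t).
Apply the initial conditions: q(0) = -5/16 + C1 + C2 = 1 and q'(0) = 1/4 - 4*C2 - 2*C1 = -1. Solving gives C1 = 2, C2 = -11/16.

q = -5/16 + 2*exp(-2*t) - 11*exp(-4*t)/16 + t/4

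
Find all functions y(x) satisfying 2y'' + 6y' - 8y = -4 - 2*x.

y = 11/16 + x/4 + C1*exp(x) + C2*exp(-4*x)

Divide through by 2: y'' + 3y' - 4y = -2 - x.
Characteristic equation r² + 3r - 4 = 0 factors as (r - 1)(r + 4) = 0, so r = 1, -4.
Hence y_h = C1*exp(x) + C2*exp(-4*x).
For the particular solution try y_p = A0 + A1*x. Substituting and matching coefficients of each power of x gives A0 = 11/16, A1 = 1/4, so y_p = 11/16 + x/4.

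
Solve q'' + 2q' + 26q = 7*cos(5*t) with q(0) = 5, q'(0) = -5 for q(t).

q = 7*cos(5*t)/101 + 70*sin(5*t)/101 - 357*exp(-t)*sin(5*t)/505 + 498*cos(5*t)*exp(-t)/101

Characteristic equation r² + 2r + 26 = 0 has discriminant (2)² - 4·(26) = -100 < 0, so r = -1 ± 5i.
Hence q_h = C1*cos(5*t)*exp(-t) + C2*exp(-t)*sin(5*t).
Try q_p = A*cos(5*t) + B*sin(5*t). Substituting and equating the coefficients of cos(5t) and sin(5t) gives A = 7/101, B = 70/101, so q_p = 7*cos(5*t)/101 + 70*sin(5*t)/101.
General solution: q = 7*cos(5*t)/101 + 70*sin(5*t)/101 + C1*cos(5*t)*exp(-t) + C2*exp(-t)*sin(5*t).
Apply the initial conditions: q(0) = 7/101 + C1 = 5 and q'(0) = 350/101 - C1 + 5*C2 = -5. Solving gives C1 = 498/101, C2 = -357/505.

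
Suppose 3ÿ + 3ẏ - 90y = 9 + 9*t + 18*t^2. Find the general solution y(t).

y = -527/4500 - 17*t/150 - t**2/5 + C1*exp(5*t) + C2*exp(-6*t)

Divide through by 3: y'' + y' - 30y = 3 + 3*t + 6*t^2.
Characteristic equation r² + r - 30 = 0 factors as (r - 5)(r + 6) = 0, so r = 5, -6.
Hence y_h = C1*exp(5*t) + C2*exp(-6*t).
For the particular solution try y_p = A0 + A1*t + A2*t^2. Substituting and matching coefficients of each power of t gives A0 = -527/4500, A1 = -17/150, A2 = -1/5, so y_p = -527/4500 - 17*t/150 - t^2/5.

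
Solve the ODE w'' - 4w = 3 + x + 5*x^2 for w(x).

Characteristic equation r² - 4 = 0 factors as (r + 2)(r - 2) = 0, so r = -2, 2.
Hence w_h = C1*exp(-2*x) + C2*exp(2*x).
For the particular solution try w_p = A0 + A1*x + A2*x^2. Substituting and matching coefficients of each power of x gives A0 = -11/8, A1 = -1/4, A2 = -5/4, so w_p = -11/8 - 5*x^2/4 - x/4.

w = -11/8 - 5*x**2/4 - x/4 + C1*exp(-2*x) + C2*exp(2*x)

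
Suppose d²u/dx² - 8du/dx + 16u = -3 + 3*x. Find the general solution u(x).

u = -3/32 + 3*x/16 + C1*exp(4*x) + C2*x*exp(4*x)

Characteristic equation r² - 8r + 16 = 0 has discriminant (-8)² - 4·(16) = 0, so r = 4 is a repeated root.
Hence u_h = (C1 + C2*x)*exp(4*x).
For the particular solution try u_p = A0 + A1*x. Substituting and matching coefficients of each power of x gives A0 = -3/32, A1 = 3/16, so u_p = -3/32 + 3*x/16.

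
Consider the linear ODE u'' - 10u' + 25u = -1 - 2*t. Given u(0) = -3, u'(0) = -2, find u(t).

Characteristic equation r² - 10r + 25 = 0 has discriminant (-10)² - 4·(25) = 0, so r = 5 is a repeated root.
Hence u_h = (C1 + C2*t)*exp(5*t).
For the particular solution try u_p = A0 + A1*t. Substituting and matching coefficients of each power of t gives A0 = -9/125, A1 = -2/25, so u_p = -9/125 - 2*t/25.
General solution: u = -9/125 - 2*t/25 + C1*exp(5*t) + C2*t*exp(5*t).
Apply the initial conditions: u(0) = -9/125 + C1 = -3 and u'(0) = -2/25 + C2 + 5*C1 = -2. Solving gives C1 = -366/125, C2 = 318/25.

u = -9/125 - 366*exp(5*t)/125 - 2*t/25 + 318*t*exp(5*t)/25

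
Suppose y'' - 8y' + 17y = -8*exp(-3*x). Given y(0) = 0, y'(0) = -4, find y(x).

y = -4*exp(-3*x)/25 - 128*exp(4*x)*sin(x)/25 + 4*cos(x)*exp(4*x)/25

Characteristic equation r² - 8r + 17 = 0 has discriminant (-8)² - 4·(17) = -4 < 0, so r = 4 ± i.
Hence y_h = C1*cos(x)*exp(4*x) + C2*exp(4*x)*sin(x).
Try y_p = A*exp(-3*x). Substituting into the equation and dividing by exp(-3*x) gives A = -4/25, so y_p = -4*exp(-3*x)/25.
General solution: y = -4*exp(-3*x)/25 + C1*cos(x)*exp(4*x) + C2*exp(4*x)*sin(x).
Apply the initial conditions: y(0) = -4/25 + C1 = 0 and y'(0) = 12/25 + C2 + 4*C1 = -4. Solving gives C1 = 4/25, C2 = -128/25.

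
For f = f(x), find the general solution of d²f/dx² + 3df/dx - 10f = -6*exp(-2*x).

Characteristic equation r² + 3r - 10 = 0 factors as (r + 5)(r - 2) = 0, so r = -5, 2.
Hence f_h = C1*exp(-5*x) + C2*exp(2*x).
Try f_p = A*exp(-2*x). Substituting into the equation and dividing by exp(-2*x) gives A = 1/2, so f_p = exp(-2*x)/2.

f = exp(-2*x)/2 + C1*exp(-5*x) + C2*exp(2*x)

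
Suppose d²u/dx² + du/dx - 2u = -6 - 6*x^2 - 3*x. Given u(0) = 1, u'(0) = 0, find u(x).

Characteristic equation r² + r - 2 = 0 factors as (r + 2)(r - 1) = 0, so r = -2, 1.
Hence u_h = C1*exp(-2*x) + C2*exp(x).
For the particular solution try u_p = A0 + A1*x + A2*x^2. Substituting and matching coefficients of each power of x gives A0 = 33/4, A1 = 9/2, A2 = 3, so u_p = 33/4 + 3*x^2 + 9*x/2.
General solution: u = 33/4 + 3*x^2 + 9*x/2 + C1*exp(-2*x) + C2*exp(x).
Apply the initial conditions: u(0) = 33/4 + C1 + C2 = 1 and u'(0) = 9/2 + C2 - 2*C1 = 0. Solving gives C1 = -11/12, C2 = -19/3.

u = 33/4 + 3*x**2 - 19*exp(x)/3 - 11*exp(-2*x)/12 + 9*x/2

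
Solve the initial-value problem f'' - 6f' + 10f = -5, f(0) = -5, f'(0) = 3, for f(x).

f = -1/2 - 9*cos(x)*exp(3*x)/2 + 33*exp(3*x)*sin(x)/2

Characteristic equation r² - 6r + 10 = 0 has discriminant (-6)² - 4·(10) = -4 < 0, so r = 3 ± i.
Hence f_h = C1*cos(x)*exp(3*x) + C2*exp(3*x)*sin(x).
For the particular solution try f_p = A0. Substituting and matching coefficients of each power of x gives A0 = -1/2, so f_p = -1/2.
General solution: f = -1/2 + C1*cos(x)*exp(3*x) + C2*exp(3*x)*sin(x).
Apply the initial conditions: f(0) = -1/2 + C1 = -5 and f'(0) = C2 + 3*C1 = 3. Solving gives C1 = -9/2, C2 = 33/2.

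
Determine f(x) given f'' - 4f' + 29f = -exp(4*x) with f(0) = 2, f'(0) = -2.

Characteristic equation r² - 4r + 29 = 0 has discriminant (-4)² - 4·(29) = -100 < 0, so r = 2 ± 5i.
Hence f_h = C1*cos(5*x)*exp(2*x) + C2*exp(2*x)*sin(5*x).
Try f_p = A*exp(4*x). Substituting into the equation and dividing by exp(4*x) gives A = -1/29, so f_p = -exp(4*x)/29.
General solution: f = -exp(4*x)/29 + C1*cos(5*x)*exp(2*x) + C2*exp(2*x)*sin(5*x).
Apply the initial conditions: f(0) = -1/29 + C1 = 2 and f'(0) = -4/29 + 2*C1 + 5*C2 = -2. Solving gives C1 = 59/29, C2 = -172/145.

f = -exp(4*x)/29 - 172*exp(2*x)*sin(5*x)/145 + 59*cos(5*x)*exp(2*x)/29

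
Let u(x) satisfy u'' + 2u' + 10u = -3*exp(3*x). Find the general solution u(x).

u = -3*exp(3*x)/25 + C1*cos(3*x)*exp(-x) + C2*exp(-x)*sin(3*x)

Characteristic equation r² + 2r + 10 = 0 has discriminant (2)² - 4·(10) = -36 < 0, so r = -1 ± 3i.
Hence u_h = C1*cos(3*x)*exp(-x) + C2*exp(-x)*sin(3*x).
Try u_p = A*exp(3*x). Substituting into the equation and dividing by exp(3*x) gives A = -3/25, so u_p = -3*exp(3*x)/25.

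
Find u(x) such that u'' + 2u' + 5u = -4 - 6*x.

u = -8/25 - 6*x/5 + C1*cos(2*x)*exp(-x) + C2*exp(-x)*sin(2*x)

Characteristic equation r² + 2r + 5 = 0 has discriminant (2)² - 4·(5) = -16 < 0, so r = -1 ± 2i.
Hence u_h = C1*cos(2*x)*exp(-x) + C2*exp(-x)*sin(2*x).
For the particular solution try u_p = A0 + A1*x. Substituting and matching coefficients of each power of x gives A0 = -8/25, A1 = -6/5, so u_p = -8/25 - 6*x/5.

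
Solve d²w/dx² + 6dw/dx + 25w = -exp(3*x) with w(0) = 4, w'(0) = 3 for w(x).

Characteristic equation r² + 6r + 25 = 0 has discriminant (6)² - 4·(25) = -64 < 0, so r = -3 ± 4i.
Hence w_h = C1*cos(4*x)*exp(-3*x) + C2*exp(-3*x)*sin(4*x).
Try w_p = A*exp(3*x). Substituting into the equation and dividing by exp(3*x) gives A = -1/52, so w_p = -exp(3*x)/52.
General solution: w = -exp(3*x)/52 + C1*cos(4*x)*exp(-3*x) + C2*exp(-3*x)*sin(4*x).
Apply the initial conditions: w(0) = -1/52 + C1 = 4 and w'(0) = -3/52 - 3*C1 + 4*C2 = 3. Solving gives C1 = 209/52, C2 = 393/104.

w = -exp(3*x)/52 + 209*cos(4*x)*exp(-3*x)/52 + 393*exp(-3*x)*sin(4*x)/104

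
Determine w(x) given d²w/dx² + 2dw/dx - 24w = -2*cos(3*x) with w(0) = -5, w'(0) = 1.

Characteristic equation r² + 2r - 24 = 0 factors as (r + 6)(r - 4) = 0, so r = -6, 4.
Hence w_h = C1*exp(-6*x) + C2*exp(4*x).
Try w_p = A*cos(3*x) + B*sin(3*x). Substituting and equating the coefficients of cos(3x) and sin(3x) gives A = 22/375, B = -4/375, so w_p = -4*sin(3*x)/375 + 22*cos(3*x)/375.
General solution: w = -4*sin(3*x)/375 + 22*cos(3*x)/375 + C1*exp(-6*x) + C2*exp(4*x).
Apply the initial conditions: w(0) = 22/375 + C1 + C2 = -5 and w'(0) = -4/125 - 6*C1 + 4*C2 = 1. Solving gives C1 = -319/150, C2 = -733/250.

w = -733*exp(4*x)/250 - 319*exp(-6*x)/150 - 4*sin(3*x)/375 + 22*cos(3*x)/375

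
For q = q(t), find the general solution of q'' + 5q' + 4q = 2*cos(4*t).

q = -3*cos(4*t)/68 + 5*sin(4*t)/68 + C1*exp(-t) + C2*exp(-4*t)

Characteristic equation r² + 5r + 4 = 0 factors as (r + 1)(r + 4) = 0, so r = -1, -4.
Hence q_h = C1*exp(-t) + C2*exp(-4*t).
Try q_p = A*cos(4*t) + B*sin(4*t). Substituting and equating the coefficients of cos(4t) and sin(4t) gives A = -3/68, B = 5/68, so q_p = -3*cos(4*t)/68 + 5*sin(4*t)/68.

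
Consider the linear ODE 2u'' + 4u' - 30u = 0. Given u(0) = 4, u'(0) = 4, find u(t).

u = 3*exp(3*t) + exp(-5*t)

Divide through by 2: u'' + 2u' - 15u = 0.
Characteristic equation r² + 2r - 15 = 0 factors as (r + 5)(r - 3) = 0, so r = -5, 3.
Hence u_h = C1*exp(-5*t) + C2*exp(3*t).
Apply the initial conditions: u(0) = C1 + C2 = 4 and u'(0) = -5*C1 + 3*C2 = 4. Solving gives C1 = 1, C2 = 3.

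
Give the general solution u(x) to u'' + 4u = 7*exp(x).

Characteristic equation r² + 4 = 0 has discriminant (0)² - 4·(4) = -16 < 0, so r = ± 2i.
Hence u_h = C1*cos(2*x) + C2*sin(2*x).
Try u_p = A*exp(x). Substituting into the equation and dividing by exp(x) gives A = 7/5, so u_p = 7*exp(x)/5.

u = 7*exp(x)/5 + C1*cos(2*x) + C2*sin(2*x)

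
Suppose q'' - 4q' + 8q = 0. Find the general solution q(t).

Characteristic equation r² - 4r + 8 = 0 has discriminant (-4)² - 4·(8) = -16 < 0, so r = 2 ± 2i.
Hence q_h = C1*cos(2*t)*exp(2*t) + C2*exp(2*t)*sin(2*t).

q = C1*cos(2*t)*exp(2*t) + C2*exp(2*t)*sin(2*t)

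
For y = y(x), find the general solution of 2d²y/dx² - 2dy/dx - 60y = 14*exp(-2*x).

Divide through by 2: y'' - y' - 30y = 7*exp(-2*x).
Characteristic equation r² - r - 30 = 0 factors as (r + 5)(r - 6) = 0, so r = -5, 6.
Hence y_h = C1*exp(-5*x) + C2*exp(6*x).
Try y_p = A*exp(-2*x). Substituting into the equation and dividing by exp(-2*x) gives A = -7/24, so y_p = -7*exp(-2*x)/24.

y = -7*exp(-2*x)/24 + C1*exp(-5*x) + C2*exp(6*x)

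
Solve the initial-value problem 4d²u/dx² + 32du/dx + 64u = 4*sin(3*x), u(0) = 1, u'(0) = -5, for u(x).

Divide through by 4: u'' + 8u' + 16u = sin(3*x).
Characteristic equation r² + 8r + 16 = 0 has discriminant (8)² - 4·(16) = 0, so r = -4 is a repeated root.
Hence u_h = (C1 + C2*x)*exp(-4*x).
Try u_p = A*cos(3*x) + B*sin(3*x). Substituting and equating the coefficients of cos(3x) and sin(3x) gives A = -24/625, B = 7/625, so u_p = -24*cos(3*x)/625 + 7*sin(3*x)/625.
General solution: u = -24*cos(3*x)/625 + 7*sin(3*x)/625 + C1*exp(-4*x) + C2*x*exp(-4*x).
Apply the initial conditions: u(0) = -24/625 + C1 = 1 and u'(0) = 21/625 + C2 - 4*C1 = -5. Solving gives C1 = 649/625, C2 = -22/25.

u = -24*cos(3*x)/625 + 7*sin(3*x)/625 + 649*exp(-4*x)/625 - 22*x*exp(-4*x)/25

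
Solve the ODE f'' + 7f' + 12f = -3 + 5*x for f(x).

Characteristic equation r² + 7r + 12 = 0 factors as (r + 4)(r + 3) = 0, so r = -4, -3.
Hence f_h = C1*exp(-4*x) + C2*exp(-3*x).
For the particular solution try f_p = A0 + A1*x. Substituting and matching coefficients of each power of x gives A0 = -71/144, A1 = 5/12, so f_p = -71/144 + 5*x/12.

f = -71/144 + 5*x/12 + C1*exp(-4*x) + C2*exp(-3*x)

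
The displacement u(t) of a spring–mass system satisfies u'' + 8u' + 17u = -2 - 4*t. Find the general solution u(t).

u = -2/289 - 4*t/17 + C1*cos(t)*exp(-4*t) + C2*exp(-4*t)*sin(t)

Characteristic equation r² + 8r + 17 = 0 has discriminant (8)² - 4·(17) = -4 < 0, so r = -4 ± i.
Hence u_h = C1*cos(t)*exp(-4*t) + C2*exp(-4*t)*sin(t).
For the particular solution try u_p = A0 + A1*t. Substituting and matching coefficients of each power of t gives A0 = -2/289, A1 = -4/17, so u_p = -2/289 - 4*t/17.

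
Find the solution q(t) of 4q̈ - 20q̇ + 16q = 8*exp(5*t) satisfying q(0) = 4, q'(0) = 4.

Divide through by 4: q'' - 5q' + 4q = 2*exp(5*t).
Characteristic equation r² - 5r + 4 = 0 factors as (r - 1)(r - 4) = 0, so r = 1, 4.
Hence q_h = C1*exp(t) + C2*exp(4*t).
Try q_p = A*exp(5*t). Substituting into the equation and dividing by exp(5*t) gives A = 1/2, so q_p = exp(5*t)/2.
General solution: q = exp(5*t)/2 + C1*exp(t) + C2*exp(4*t).
Apply the initial conditions: q(0) = 1/2 + C1 + C2 = 4 and q'(0) = 5/2 + C1 + 4*C2 = 4. Solving gives C1 = 25/6, C2 = -2/3.

q = exp(5*t)/2 - 2*exp(4*t)/3 + 25*exp(t)/6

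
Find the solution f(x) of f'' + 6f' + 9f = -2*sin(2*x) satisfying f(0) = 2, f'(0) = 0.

f = -10*sin(2*x)/169 + 24*cos(2*x)/169 + 314*exp(-3*x)/169 + 74*x*exp(-3*x)/13

Characteristic equation r² + 6r + 9 = 0 has discriminant (6)² - 4·(9) = 0, so r = -3 is a repeated root.
Hence f_h = (C1 + C2*x)*exp(-3*x).
Try f_p = A*cos(2*x) + B*sin(2*x). Substituting and equating the coefficients of cos(2x) and sin(2x) gives A = 24/169, B = -10/169, so f_p = -10*sin(2*x)/169 + 24*cos(2*x)/169.
General solution: f = -10*sin(2*x)/169 + 24*cos(2*x)/169 + C1*exp(-3*x) + C2*x*exp(-3*x).
Apply the initial conditions: f(0) = 24/169 + C1 = 2 and f'(0) = -20/169 + C2 - 3*C1 = 0. Solving gives C1 = 314/169, C2 = 74/13.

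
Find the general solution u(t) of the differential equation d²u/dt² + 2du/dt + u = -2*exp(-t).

Characteristic equation r² + 2r + 1 = 0 has discriminant (2)² - 4·(1) = 0, so r = -1 is a repeated root.
Hence u_h = (C1 + C2*t)*exp(-t).
Since exp(-t) solves the homogeneous equation (r = -1 is a root of multiplicity 2), multiply the trial by t^2. Try u_p = A*t^2*exp(-t). Substituting into the equation and dividing by exp(-t) gives A = -1, so u_p = -t^2*exp(-t).

u = C1*exp(-t) - t**2*exp(-t) + C2*t*exp(-t)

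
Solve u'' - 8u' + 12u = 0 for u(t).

Characteristic equation r² - 8r + 12 = 0 factors as (r - 2)(r - 6) = 0, so r = 2, 6.
Hence u_h = C1*exp(2*t) + C2*exp(6*t).

u = C1*exp(2*t) + C2*exp(6*t)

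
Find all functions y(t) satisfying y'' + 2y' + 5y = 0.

y = C1*cos(2*t)*exp(-t) + C2*exp(-t)*sin(2*t)

Characteristic equation r² + 2r + 5 = 0 has discriminant (2)² - 4·(5) = -16 < 0, so r = -1 ± 2i.
Hence y_h = C1*cos(2*t)*exp(-t) + C2*exp(-t)*sin(2*t).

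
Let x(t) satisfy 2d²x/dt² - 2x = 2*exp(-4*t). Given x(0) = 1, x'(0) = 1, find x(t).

x = -exp(-t)/6 + exp(-4*t)/15 + 11*exp(t)/10

Divide through by 2: x'' - x = exp(-4*t).
Characteristic equation r² - 1 = 0 factors as (r + 1)(r - 1) = 0, so r = -1, 1.
Hence x_h = C1*exp(-t) + C2*exp(t).
Try x_p = A*exp(-4*t). Substituting into the equation and dividing by exp(-4*t) gives A = 1/15, so x_p = exp(-4*t)/15.
General solution: x = exp(-4*t)/15 + C1*exp(-t) + C2*exp(t).
Apply the initial conditions: x(0) = 1/15 + C1 + C2 = 1 and x'(0) = -4/15 + C2 - C1 = 1. Solving gives C1 = -1/6, C2 = 11/10.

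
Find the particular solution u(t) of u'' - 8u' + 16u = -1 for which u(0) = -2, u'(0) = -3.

u = -1/16 - 31*exp(4*t)/16 + 19*t*exp(4*t)/4

Characteristic equation r² - 8r + 16 = 0 has discriminant (-8)² - 4·(16) = 0, so r = 4 is a repeated root.
Hence u_h = (C1 + C2*t)*exp(4*t).
For the particular solution try u_p = A0. Substituting and matching coefficients of each power of t gives A0 = -1/16, so u_p = -1/16.
General solution: u = -1/16 + C1*exp(4*t) + C2*t*exp(4*t).
Apply the initial conditions: u(0) = -1/16 + C1 = -2 and u'(0) = C2 + 4*C1 = -3. Solving gives C1 = -31/16, C2 = 19/4.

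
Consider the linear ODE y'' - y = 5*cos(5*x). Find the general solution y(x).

y = -5*cos(5*x)/26 + C1*exp(-x) + C2*exp(x)

Characteristic equation r² - 1 = 0 factors as (r + 1)(r - 1) = 0, so r = -1, 1.
Hence y_h = C1*exp(-x) + C2*exp(x).
Try y_p = A*cos(5*x) + B*sin(5*x). Substituting and equating the coefficients of cos(5x) and sin(5x) gives A = -5/26, B = 0, so y_p = -5*cos(5*x)/26.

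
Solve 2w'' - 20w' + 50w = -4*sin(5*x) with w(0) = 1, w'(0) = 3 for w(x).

w = -cos(5*x)/25 + 26*exp(5*x)/25 - 11*x*exp(5*x)/5

Divide through by 2: w'' - 10w' + 25w = -2*sin(5*x).
Characteristic equation r² - 10r + 25 = 0 has discriminant (-10)² - 4·(25) = 0, so r = 5 is a repeated root.
Hence w_h = (C1 + C2*x)*exp(5*x).
Try w_p = A*cos(5*x) + B*sin(5*x). Substituting and equating the coefficients of cos(5x) and sin(5x) gives A = -1/25, B = 0, so w_p = -cos(5*x)/25.
General solution: w = -cos(5*x)/25 + C1*exp(5*x) + C2*x*exp(5*x).
Apply the initial conditions: w(0) = -1/25 + C1 = 1 and w'(0) = C2 + 5*C1 = 3. Solving gives C1 = 26/25, C2 = -11/5.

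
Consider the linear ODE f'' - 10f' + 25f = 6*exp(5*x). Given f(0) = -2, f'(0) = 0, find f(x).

Characteristic equation r² - 10r + 25 = 0 has discriminant (-10)² - 4·(25) = 0, so r = 5 is a repeated root.
Hence f_h = (C1 + C2*x)*exp(5*x).
Since exp(5*x) solves the homogeneous equation (r = 5 is a root of multiplicity 2), multiply the trial by x^2. Try f_p = A*x^2*exp(5*x). Substituting into the equation and dividing by exp(5*x) gives A = 3, so f_p = 3*x^2*exp(5*x).
General solution: f = C1*exp(5*x) + 3*x^2*exp(5*x) + C2*x*exp(5*x).
Apply the initial conditions: f(0) = C1 = -2 and f'(0) = C2 + 5*C1 = 0. Solving gives C1 = -2, C2 = 10.

f = -2*exp(5*x) + 3*x**2*exp(5*x) + 10*x*exp(5*x)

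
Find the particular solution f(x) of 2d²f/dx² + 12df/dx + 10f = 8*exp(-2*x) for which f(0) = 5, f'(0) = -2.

f = -5*exp(-5*x)/12 - 4*exp(-2*x)/3 + 27*exp(-x)/4

Divide through by 2: f'' + 6f' + 5f = 4*exp(-2*x).
Characteristic equation r² + 6r + 5 = 0 factors as (r + 1)(r + 5) = 0, so r = -1, -5.
Hence f_h = C1*exp(-x) + C2*exp(-5*x).
Try f_p = A*exp(-2*x). Substituting into the equation and dividing by exp(-2*x) gives A = -4/3, so f_p = -4*exp(-2*x)/3.
General solution: f = -4*exp(-2*x)/3 + C1*exp(-x) + C2*exp(-5*x).
Apply the initial conditions: f(0) = -4/3 + C1 + C2 = 5 and f'(0) = 8/3 - C1 - 5*C2 = -2. Solving gives C1 = 27/4, C2 = -5/12.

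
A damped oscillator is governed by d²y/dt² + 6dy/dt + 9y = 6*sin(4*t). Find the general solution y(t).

Characteristic equation r² + 6r + 9 = 0 has discriminant (6)² - 4·(9) = 0, so r = -3 is a repeated root.
Hence y_h = (C1 + C2*t)*exp(-3*t).
Try y_p = A*cos(4*t) + B*sin(4*t). Substituting and equating the coefficients of cos(4t) and sin(4t) gives A = -144/625, B = -42/625, so y_p = -144*cos(4*t)/625 - 42*sin(4*t)/625.

y = -144*cos(4*t)/625 - 42*sin(4*t)/625 + C1*exp(-3*t) + C2*t*exp(-3*t)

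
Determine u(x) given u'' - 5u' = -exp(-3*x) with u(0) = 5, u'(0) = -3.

u = 17/3 - 5*exp(5*x)/8 - exp(-3*x)/24

Characteristic equation r² - 5r = 0 factors as (r - 5)r = 0, so r = 5, 0.
Hence u_h = C1*exp(5*x) + C2.
Try u_p = A*exp(-3*x). Substituting into the equation and dividing by exp(-3*x) gives A = -1/24, so u_p = -exp(-3*x)/24.
General solution: u = C2 - exp(-3*x)/24 + C1*exp(5*x).
Apply the initial conditions: u(0) = -1/24 + C1 + C2 = 5 and u'(0) = 1/8 + 5*C1 = -3. Solving gives C1 = -5/8, C2 = 17/3.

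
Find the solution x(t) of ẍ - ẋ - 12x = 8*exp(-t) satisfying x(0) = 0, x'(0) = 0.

Characteristic equation r² - r - 12 = 0 factors as (r - 4)(r + 3) = 0, so r = 4, -3.
Hence x_h = C1*exp(4*t) + C2*exp(-3*t).
Try x_p = A*exp(-t). Substituting into the equation and dividing by exp(-t) gives A = -4/5, so x_p = -4*exp(-t)/5.
General solution: x = -4*exp(-t)/5 + C1*exp(4*t) + C2*exp(-3*t).
Apply the initial conditions: x(0) = -4/5 + C1 + C2 = 0 and x'(0) = 4/5 - 3*C2 + 4*C1 = 0. Solving gives C1 = 8/35, C2 = 4/7.

x = -4*exp(-t)/5 + 4*exp(-3*t)/7 + 8*exp(4*t)/35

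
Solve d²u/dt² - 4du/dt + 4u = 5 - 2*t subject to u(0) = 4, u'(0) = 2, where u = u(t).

Characteristic equation r² - 4r + 4 = 0 has discriminant (-4)² - 4·(4) = 0, so r = 2 is a repeated root.
Hence u_h = (C1 + C2*t)*exp(2*t).
For the particular solution try u_p = A0 + A1*t. Substituting and matching coefficients of each power of t gives A0 = 3/4, A1 = -1/2, so u_p = 3/4 - t/2.
General solution: u = 3/4 - t/2 + C1*exp(2*t) + C2*t*exp(2*t).
Apply the initial conditions: u(0) = 3/4 + C1 = 4 and u'(0) = -1/2 + C2 + 2*C1 = 2. Solving gives C1 = 13/4, C2 = -4.

u = 3/4 - t/2 + 13*exp(2*t)/4 - 4*t*exp(2*t)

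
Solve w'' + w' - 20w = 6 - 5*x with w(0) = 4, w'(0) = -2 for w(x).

Characteristic equation r² + r - 20 = 0 factors as (r + 5)(r - 4) = 0, so r = -5, 4.
Hence w_h = C1*exp(-5*x) + C2*exp(4*x).
For the particular solution try w_p = A0 + A1*x. Substituting and matching coefficients of each power of x gives A0 = -23/80, A1 = 1/4, so w_p = -23/80 + x/4.
General solution: w = -23/80 + x/4 + C1*exp(-5*x) + C2*exp(4*x).
Apply the initial conditions: w(0) = -23/80 + C1 + C2 = 4 and w'(0) = 1/4 - 5*C1 + 4*C2 = -2. Solving gives C1 = 97/45, C2 = 307/144.

w = -23/80 + x/4 + 97*exp(-5*x)/45 + 307*exp(4*x)/144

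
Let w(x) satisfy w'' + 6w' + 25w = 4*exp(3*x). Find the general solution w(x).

Characteristic equation r² + 6r + 25 = 0 has discriminant (6)² - 4·(25) = -64 < 0, so r = -3 ± 4i.
Hence w_h = C1*cos(4*x)*exp(-3*x) + C2*exp(-3*x)*sin(4*x).
Try w_p = A*exp(3*x). Substituting into the equation and dividing by exp(3*x) gives A = 1/13, so w_p = exp(3*x)/13.

w = exp(3*x)/13 + C1*cos(4*x)*exp(-3*x) + C2*exp(-3*x)*sin(4*x)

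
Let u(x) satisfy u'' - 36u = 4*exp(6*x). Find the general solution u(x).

Characteristic equation r² - 36 = 0 factors as (r - 6)(r + 6) = 0, so r = 6, -6.
Hence u_h = C1*exp(6*x) + C2*exp(-6*x).
Since exp(6*x) solves the homogeneous equation (r = 6 is a root of multiplicity 1), multiply the trial by x. Try u_p = A*x*exp(6*x). Substituting into the equation and dividing by exp(6*x) gives A = 1/3, so u_p = x*exp(6*x)/3.

u = C1*exp(6*x) + C2*exp(-6*x) + x*exp(6*x)/3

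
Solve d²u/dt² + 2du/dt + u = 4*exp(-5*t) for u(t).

u = exp(-5*t)/4 + C1*exp(-t) + C2*t*exp(-t)

Characteristic equation r² + 2r + 1 = 0 has discriminant (2)² - 4·(1) = 0, so r = -1 is a repeated root.
Hence u_h = (C1 + C2*t)*exp(-t).
Try u_p = A*exp(-5*t). Substituting into the equation and dividing by exp(-5*t) gives A = 1/4, so u_p = exp(-5*t)/4.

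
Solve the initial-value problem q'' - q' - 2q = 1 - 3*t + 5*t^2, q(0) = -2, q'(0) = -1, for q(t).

Characteristic equation r² - r - 2 = 0 factors as (r - 2)(r + 1) = 0, so r = 2, -1.
Hence q_h = C1*exp(2*t) + C2*exp(-t).
For the particular solution try q_p = A0 + A1*t + A2*t^2. Substituting and matching coefficients of each power of t gives A0 = -5, A1 = 4, A2 = -5/2, so q_p = -5 + 4*t - 5*t^2/2.
General solution: q = -5 + 4*t - 5*t^2/2 + C1*exp(2*t) + C2*exp(-t).
Apply the initial conditions: q(0) = -5 + C1 + C2 = -2 and q'(0) = 4 - C2 + 2*C1 = -1. Solving gives C1 = -2/3, C2 = 11/3.

q = -5 + 4*t - 5*t**2/2 - 2*exp(2*t)/3 + 11*exp(-t)/3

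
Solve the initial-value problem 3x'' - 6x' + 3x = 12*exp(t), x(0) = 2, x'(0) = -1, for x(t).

Divide through by 3: x'' - 2x' + x = 4*exp(t).
Characteristic equation r² - 2r + 1 = 0 has discriminant (-2)² - 4·(1) = 0, so r = 1 is a repeated root.
Hence x_h = (C1 + C2*t)*exp(t).
Since exp(t) solves the homogeneous equation (r = 1 is a root of multiplicity 2), multiply the trial by t^2. Try x_p = A*t^2*exp(t). Substituting into the equation and dividing by exp(t) gives A = 2, so x_p = 2*t^2*exp(t).
General solution: x = C1*exp(t) + 2*t^2*exp(t) + C2*t*exp(t).
Apply the initial conditions: x(0) = C1 = 2 and x'(0) = C1 + C2 = -1. Solving gives C1 = 2, C2 = -3.

x = 2*exp(t) - 3*t*exp(t) + 2*t**2*exp(t)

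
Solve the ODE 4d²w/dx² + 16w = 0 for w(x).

w = C1*cos(2*x) + C2*sin(2*x)

Divide through by 4: w'' + 4w = 0.
Characteristic equation r² + 4 = 0 has discriminant (0)² - 4·(4) = -16 < 0, so r = ± 2i.
Hence w_h = C1*cos(2*x) + C2*sin(2*x).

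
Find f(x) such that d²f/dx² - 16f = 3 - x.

Characteristic equation r² - 16 = 0 factors as (r + 4)(r - 4) = 0, so r = -4, 4.
Hence f_h = C1*exp(-4*x) + C2*exp(4*x).
For the particular solution try f_p = A0 + A1*x. Substituting and matching coefficients of each power of x gives A0 = -3/16, A1 = 1/16, so f_p = -3/16 + x/16.

f = -3/16 + x/16 + C1*exp(-4*x) + C2*exp(4*x)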